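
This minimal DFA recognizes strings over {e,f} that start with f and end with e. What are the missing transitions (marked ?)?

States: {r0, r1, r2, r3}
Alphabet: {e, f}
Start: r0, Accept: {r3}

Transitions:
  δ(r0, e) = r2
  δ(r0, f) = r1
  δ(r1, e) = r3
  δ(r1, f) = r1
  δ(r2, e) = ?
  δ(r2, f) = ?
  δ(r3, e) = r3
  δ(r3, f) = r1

From the language and accept set, identify what each state tracks — r0: no input read; r1: started with f, last symbol f; r2: started with e (dead); r3: started with f, last symbol e.
Each missing δ(q, a) is the state matching the new tracked value after reading a.
δ(r2, e) = r2; δ(r2, f) = r2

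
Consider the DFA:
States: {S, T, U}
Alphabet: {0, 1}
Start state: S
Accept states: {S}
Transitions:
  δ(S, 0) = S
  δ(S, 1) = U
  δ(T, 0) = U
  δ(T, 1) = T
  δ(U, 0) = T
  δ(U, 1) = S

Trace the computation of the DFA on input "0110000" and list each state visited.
read '0': S → S
  read '1': S → U
  read '1': U → S
  read '0': S → S
  read '0': S → S
  read '0': S → S
  read '0': S → S
S -> S -> U -> S -> S -> S -> S -> S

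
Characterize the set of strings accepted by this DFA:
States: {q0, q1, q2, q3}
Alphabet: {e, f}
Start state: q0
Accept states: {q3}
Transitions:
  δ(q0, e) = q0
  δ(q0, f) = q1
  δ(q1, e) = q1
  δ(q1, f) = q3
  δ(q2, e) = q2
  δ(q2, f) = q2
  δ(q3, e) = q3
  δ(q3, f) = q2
Testing a few strings:
  'f' → reject
  'eef' → reject
  'ff' → accept
  'e' → reject
State roles: q0=zero f's; q1=one f; q2=≥ three f's (dead); q3=two f's
All strings over {e,f} containing exactly two f's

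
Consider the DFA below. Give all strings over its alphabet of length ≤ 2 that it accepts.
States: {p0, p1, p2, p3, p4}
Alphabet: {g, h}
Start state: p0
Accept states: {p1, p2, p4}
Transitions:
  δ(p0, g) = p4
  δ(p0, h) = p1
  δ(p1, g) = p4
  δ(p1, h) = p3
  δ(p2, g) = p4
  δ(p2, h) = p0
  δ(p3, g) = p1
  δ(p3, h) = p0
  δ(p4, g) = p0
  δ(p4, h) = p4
g, h, gh, hg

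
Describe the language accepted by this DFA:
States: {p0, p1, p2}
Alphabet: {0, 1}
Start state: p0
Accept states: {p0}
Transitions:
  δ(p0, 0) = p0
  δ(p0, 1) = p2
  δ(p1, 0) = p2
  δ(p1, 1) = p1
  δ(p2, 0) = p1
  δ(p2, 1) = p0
Testing a few strings:
  '100' → reject
  '1' → reject
  '000' → accept
  '0010' → reject
State roles: p0=value ≡ 0 (mod 3); p1=value ≡ 2 (mod 3); p2=value ≡ 1 (mod 3)
All binary strings representing a multiple of 3 (read in base 2; leading zeros allowed and ε counts as 0)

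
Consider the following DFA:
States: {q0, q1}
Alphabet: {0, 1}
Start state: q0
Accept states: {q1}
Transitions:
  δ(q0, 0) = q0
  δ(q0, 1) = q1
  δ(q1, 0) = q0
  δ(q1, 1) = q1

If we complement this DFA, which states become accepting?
Complement accept states = All states \ Original accept states
= {q0, q1} \ {q1}
{q0}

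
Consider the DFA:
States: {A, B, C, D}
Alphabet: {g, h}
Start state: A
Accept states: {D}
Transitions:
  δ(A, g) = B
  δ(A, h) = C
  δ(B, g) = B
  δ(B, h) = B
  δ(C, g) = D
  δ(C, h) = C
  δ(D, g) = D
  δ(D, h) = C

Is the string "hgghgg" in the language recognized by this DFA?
Processing string "hgghgg":
  A --h--> C
  C --g--> D
  D --g--> D
  D --h--> C
  C --g--> D
  D --g--> D
Final state: D
Accept states: {D}
Yes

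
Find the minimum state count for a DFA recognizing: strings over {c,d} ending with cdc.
By Myhill–Nerode, count the distinguishable equivalence classes: 4 classes — one per longest suffix of the input that is a prefix of 'cdc' (lengths 0 through 3); only the length-3 class is accepting.
4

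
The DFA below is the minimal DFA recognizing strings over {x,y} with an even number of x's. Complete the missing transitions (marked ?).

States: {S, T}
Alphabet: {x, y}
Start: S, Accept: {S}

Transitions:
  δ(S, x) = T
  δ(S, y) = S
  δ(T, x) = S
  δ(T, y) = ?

From the language and accept set, identify what each state tracks — S: even number of x's so far; T: odd number of x's so far.
Each missing δ(q, a) is the state matching the new tracked value after reading a.
δ(T, y) = T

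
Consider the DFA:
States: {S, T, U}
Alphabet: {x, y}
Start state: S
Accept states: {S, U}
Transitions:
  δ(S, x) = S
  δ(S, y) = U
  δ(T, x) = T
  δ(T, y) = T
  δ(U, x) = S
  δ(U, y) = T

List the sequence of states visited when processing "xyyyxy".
read 'x': S → S
  read 'y': S → U
  read 'y': U → T
  read 'y': T → T
  read 'x': T → T
  read 'y': T → T
S -> S -> U -> T -> T -> T -> T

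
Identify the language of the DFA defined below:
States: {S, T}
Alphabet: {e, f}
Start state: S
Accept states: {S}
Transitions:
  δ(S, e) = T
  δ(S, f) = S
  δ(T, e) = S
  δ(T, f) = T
Testing a few strings:
  'f' → accept
  'ff' → accept
  'eef' → accept
  'fef' → reject
State roles: S=even number of e's so far; T=odd number of e's so far
All strings over {e,f} with an even number of e's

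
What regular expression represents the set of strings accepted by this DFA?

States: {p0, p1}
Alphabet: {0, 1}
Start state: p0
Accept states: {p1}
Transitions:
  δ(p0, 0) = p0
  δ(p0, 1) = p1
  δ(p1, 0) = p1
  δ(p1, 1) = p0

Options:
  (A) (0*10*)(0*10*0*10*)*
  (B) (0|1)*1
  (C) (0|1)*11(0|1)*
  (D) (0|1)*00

Check each option against the DFA on short strings; one disagreement eliminates an option:
  (A) (0*10*)(0*10*0*10*)*: agrees with the DFA on every string of length ≤ 6
  (B) (0|1)*1: on '10' the DFA goes p0 → p1 → p1 and accepts (p1 ∈ Accept), but the regex does not match it → eliminate
  (C) (0|1)*11(0|1)*: on '1' the DFA goes p0 → p1 and accepts (p1 ∈ Accept), but the regex does not match it → eliminate
  (D) (0|1)*00: on '1' the DFA goes p0 → p1 and accepts (p1 ∈ Accept), but the regex does not match it → eliminate
Only (A) is consistent with the DFA.
(A) (0*10*)(0*10*0*10*)*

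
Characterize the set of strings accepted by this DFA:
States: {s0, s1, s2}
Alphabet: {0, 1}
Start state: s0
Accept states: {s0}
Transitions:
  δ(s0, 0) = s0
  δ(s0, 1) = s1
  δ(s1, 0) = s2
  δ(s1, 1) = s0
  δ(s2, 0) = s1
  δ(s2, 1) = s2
Testing a few strings:
  '11' → accept
  '00' → accept
  '0' → accept
  '1' → reject
State roles: s0=value ≡ 0 (mod 3); s1=value ≡ 1 (mod 3); s2=value ≡ 2 (mod 3)
All binary strings representing a multiple of 3 (read in base 2; leading zeros allowed and ε counts as 0)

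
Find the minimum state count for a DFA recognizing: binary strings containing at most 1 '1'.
By Myhill–Nerode, count the distinguishable equivalence classes: 3 classes — having seen 0, 1, or >1 copies of '1'; counts 0 through 1 are accepting and >1 is dead.
3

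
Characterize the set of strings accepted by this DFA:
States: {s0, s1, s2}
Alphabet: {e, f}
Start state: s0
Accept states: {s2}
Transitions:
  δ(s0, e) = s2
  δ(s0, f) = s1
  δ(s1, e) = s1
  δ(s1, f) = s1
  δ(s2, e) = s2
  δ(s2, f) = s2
Testing a few strings:
  'f' → reject
  'ffe' → reject
  'e' → accept
  'eef' → accept
State roles: s0=no input read; s1=started with f (dead); s2=started with e
All strings over {e,f} starting with e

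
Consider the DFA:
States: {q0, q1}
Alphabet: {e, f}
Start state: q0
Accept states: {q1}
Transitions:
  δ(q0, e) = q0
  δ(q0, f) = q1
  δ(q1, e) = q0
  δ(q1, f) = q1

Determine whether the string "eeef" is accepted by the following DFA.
Processing string "eeef":
  q0 --e--> q0
  q0 --e--> q0
  q0 --e--> q0
  q0 --f--> q1
Final state: q1
Accept states: {q1}
Yes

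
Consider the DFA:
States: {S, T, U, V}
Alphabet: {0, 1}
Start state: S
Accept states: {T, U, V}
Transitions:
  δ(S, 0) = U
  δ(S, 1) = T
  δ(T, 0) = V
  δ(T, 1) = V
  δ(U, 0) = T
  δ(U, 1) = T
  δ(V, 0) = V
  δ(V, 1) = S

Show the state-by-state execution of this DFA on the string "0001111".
read '0': S → U
  read '0': U → T
  read '0': T → V
  read '1': V → S
  read '1': S → T
  read '1': T → V
  read '1': V → S
S -> U -> T -> V -> S -> T -> V -> S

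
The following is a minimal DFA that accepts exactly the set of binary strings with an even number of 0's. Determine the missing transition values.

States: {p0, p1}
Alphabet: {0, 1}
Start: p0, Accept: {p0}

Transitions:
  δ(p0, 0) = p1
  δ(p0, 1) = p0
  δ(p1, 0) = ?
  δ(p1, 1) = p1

From the language and accept set, identify what each state tracks — p0: even number of 0's so far; p1: odd number of 0's so far.
Each missing δ(q, a) is the state matching the new tracked value after reading a.
δ(p1, 0) = p0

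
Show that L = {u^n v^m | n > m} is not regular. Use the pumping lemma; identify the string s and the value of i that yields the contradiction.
Assume L is regular with pumping length p. Idea: pumping down the u-block drops the u-count to at most the v-count.
Choose s = u^(p+1) v^p ∈ L (|s| = 2p+1 ≥ p). By the pumping lemma, s = xyz with |xy| ≤ p, |y| > 0, so y = u^k with k ≥ 1. Take i = 0: xz = u^(p+1−k) v^p. Since k ≥ 1, p+1−k ≤ p, so the number of u's is no longer strictly greater than the number of v's, hence xz ∉ L.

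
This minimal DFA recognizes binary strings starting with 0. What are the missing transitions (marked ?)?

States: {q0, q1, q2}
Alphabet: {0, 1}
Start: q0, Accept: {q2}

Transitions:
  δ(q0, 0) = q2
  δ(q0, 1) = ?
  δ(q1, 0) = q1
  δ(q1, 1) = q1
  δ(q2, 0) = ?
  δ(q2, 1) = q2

From the language and accept set, identify what each state tracks — q0: no input read; q1: started with 1 (dead); q2: started with 0.
Each missing δ(q, a) is the state matching the new tracked value after reading a.
δ(q0, 1) = q1; δ(q2, 0) = q2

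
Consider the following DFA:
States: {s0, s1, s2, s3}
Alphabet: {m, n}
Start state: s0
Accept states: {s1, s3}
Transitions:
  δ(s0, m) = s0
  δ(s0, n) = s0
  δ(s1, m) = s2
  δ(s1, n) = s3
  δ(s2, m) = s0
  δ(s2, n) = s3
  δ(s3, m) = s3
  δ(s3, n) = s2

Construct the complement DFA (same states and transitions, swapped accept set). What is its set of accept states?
Complement accept states = All states \ Original accept states
= {s0, s1, s2, s3} \ {s1, s3}
{s0, s2}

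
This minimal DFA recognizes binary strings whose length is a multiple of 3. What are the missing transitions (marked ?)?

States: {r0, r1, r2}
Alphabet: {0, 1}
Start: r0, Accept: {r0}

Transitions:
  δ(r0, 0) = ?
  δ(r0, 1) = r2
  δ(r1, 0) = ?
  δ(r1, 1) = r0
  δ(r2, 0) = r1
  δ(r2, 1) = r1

From the language and accept set, identify what each state tracks — r0: length ≡ 0 (mod 3); r1: length ≡ 2 (mod 3); r2: length ≡ 1 (mod 3).
Each missing δ(q, a) is the state matching the new tracked value after reading a.
δ(r0, 0) = r2; δ(r1, 0) = r0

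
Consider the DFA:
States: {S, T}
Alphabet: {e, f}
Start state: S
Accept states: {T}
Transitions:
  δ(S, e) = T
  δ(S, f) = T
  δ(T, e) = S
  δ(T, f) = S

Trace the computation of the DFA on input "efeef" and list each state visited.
read 'e': S → T
  read 'f': T → S
  read 'e': S → T
  read 'e': T → S
  read 'f': S → T
S -> T -> S -> T -> S -> T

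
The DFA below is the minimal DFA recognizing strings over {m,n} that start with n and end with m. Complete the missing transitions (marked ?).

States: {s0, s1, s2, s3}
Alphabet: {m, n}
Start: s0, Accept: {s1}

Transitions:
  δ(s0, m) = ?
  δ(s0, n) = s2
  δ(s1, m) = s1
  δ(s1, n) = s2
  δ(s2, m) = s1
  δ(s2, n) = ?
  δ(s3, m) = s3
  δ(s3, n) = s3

From the language and accept set, identify what each state tracks — s0: no input read; s1: started with n, last symbol m; s2: started with n, last symbol n; s3: started with m (dead).
Each missing δ(q, a) is the state matching the new tracked value after reading a.
δ(s0, m) = s3; δ(s2, n) = s2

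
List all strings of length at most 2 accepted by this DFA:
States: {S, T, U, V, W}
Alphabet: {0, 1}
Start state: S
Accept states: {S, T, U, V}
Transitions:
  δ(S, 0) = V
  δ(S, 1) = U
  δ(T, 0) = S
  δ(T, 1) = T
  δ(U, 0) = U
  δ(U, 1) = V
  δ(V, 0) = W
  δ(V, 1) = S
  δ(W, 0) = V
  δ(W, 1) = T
ε, 0, 1, 01, 10, 11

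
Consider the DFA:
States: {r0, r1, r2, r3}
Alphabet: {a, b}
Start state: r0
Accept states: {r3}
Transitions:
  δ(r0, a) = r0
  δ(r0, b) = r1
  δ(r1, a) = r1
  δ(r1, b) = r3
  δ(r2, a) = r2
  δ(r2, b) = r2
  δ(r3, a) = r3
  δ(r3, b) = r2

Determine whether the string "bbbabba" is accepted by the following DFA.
Processing string "bbbabba":
  r0 --b--> r1
  r1 --b--> r3
  r3 --b--> r2
  r2 --a--> r2
  r2 --b--> r2
  r2 --b--> r2
  r2 --a--> r2
Final state: r2
Accept states: {r3}
No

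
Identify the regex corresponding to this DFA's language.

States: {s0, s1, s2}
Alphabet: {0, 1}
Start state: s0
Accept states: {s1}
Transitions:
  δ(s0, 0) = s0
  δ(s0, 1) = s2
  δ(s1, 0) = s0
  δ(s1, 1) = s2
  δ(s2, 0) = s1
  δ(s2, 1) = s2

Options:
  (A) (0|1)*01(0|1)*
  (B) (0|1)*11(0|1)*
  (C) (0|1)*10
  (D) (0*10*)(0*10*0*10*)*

Check each option against the DFA on short strings; one disagreement eliminates an option:
  (A) (0|1)*01(0|1)*: on '01' the DFA goes s0 → s0 → s2 and rejects (s2 ∉ Accept), but the regex matches it → eliminate
  (B) (0|1)*11(0|1)*: on '10' the DFA goes s0 → s2 → s1 and accepts (s1 ∈ Accept), but the regex does not match it → eliminate
  (C) (0|1)*10: agrees with the DFA on every string of length ≤ 6
  (D) (0*10*)(0*10*0*10*)*: on '1' the DFA goes s0 → s2 and rejects (s2 ∉ Accept), but the regex matches it → eliminate
Only (C) is consistent with the DFA.
(C) (0|1)*10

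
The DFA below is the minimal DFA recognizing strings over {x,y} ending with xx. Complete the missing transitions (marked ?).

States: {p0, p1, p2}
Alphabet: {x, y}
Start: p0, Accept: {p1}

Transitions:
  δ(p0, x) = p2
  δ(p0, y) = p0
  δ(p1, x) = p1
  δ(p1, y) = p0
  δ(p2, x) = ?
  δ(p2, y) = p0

From the language and accept set, identify what each state tracks — p0: last symbol not x; p1: two trailing x's; p2: one trailing x.
Each missing δ(q, a) is the state matching the new tracked value after reading a.
δ(p2, x) = p1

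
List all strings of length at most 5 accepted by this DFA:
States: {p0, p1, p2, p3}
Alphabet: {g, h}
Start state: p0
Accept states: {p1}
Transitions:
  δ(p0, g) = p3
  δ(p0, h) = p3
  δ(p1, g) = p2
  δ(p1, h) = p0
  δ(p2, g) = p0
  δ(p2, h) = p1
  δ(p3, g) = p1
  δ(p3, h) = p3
gg, hg, ghg, hhg, gggh, ghhg, hggh, hhhg, gghgg, gghhg, ghggh, ghhhg, hghgg, hghhg, hhggh, hhhhg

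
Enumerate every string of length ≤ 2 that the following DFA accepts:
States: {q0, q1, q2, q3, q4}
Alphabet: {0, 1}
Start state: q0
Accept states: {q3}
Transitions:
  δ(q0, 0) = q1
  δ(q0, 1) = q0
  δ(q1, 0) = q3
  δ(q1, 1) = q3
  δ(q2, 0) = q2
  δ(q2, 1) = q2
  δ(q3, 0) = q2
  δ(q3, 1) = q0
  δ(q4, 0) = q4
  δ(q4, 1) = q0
00, 01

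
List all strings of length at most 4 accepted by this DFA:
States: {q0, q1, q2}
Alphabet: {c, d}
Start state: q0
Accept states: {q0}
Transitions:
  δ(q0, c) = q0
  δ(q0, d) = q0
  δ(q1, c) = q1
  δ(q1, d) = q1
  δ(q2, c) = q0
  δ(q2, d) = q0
ε, c, d, cc, cd, dc, dd, ccc, ccd, cdc, cdd, dcc, dcd, ddc, ddd, cccc, cccd, ccdc, ccdd, cdcc, cdcd, cddc, cddd, dccc, dccd, dcdc, dcdd, ddcc, ddcd, dddc, dddd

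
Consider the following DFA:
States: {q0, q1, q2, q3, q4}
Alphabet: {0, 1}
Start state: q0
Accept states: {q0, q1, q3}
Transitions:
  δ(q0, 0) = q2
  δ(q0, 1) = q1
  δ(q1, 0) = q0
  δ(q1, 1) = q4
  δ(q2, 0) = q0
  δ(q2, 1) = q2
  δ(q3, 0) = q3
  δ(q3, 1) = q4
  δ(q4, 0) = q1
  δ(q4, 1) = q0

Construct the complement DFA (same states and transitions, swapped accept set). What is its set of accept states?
Complement accept states = All states \ Original accept states
= {q0, q1, q2, q3, q4} \ {q0, q1, q3}
{q2, q4}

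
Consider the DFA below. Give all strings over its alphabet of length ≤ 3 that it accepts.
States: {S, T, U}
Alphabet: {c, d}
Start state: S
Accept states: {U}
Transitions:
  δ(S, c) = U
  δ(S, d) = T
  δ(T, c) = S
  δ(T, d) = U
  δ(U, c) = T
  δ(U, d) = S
c, dd, ccd, cdc, dcc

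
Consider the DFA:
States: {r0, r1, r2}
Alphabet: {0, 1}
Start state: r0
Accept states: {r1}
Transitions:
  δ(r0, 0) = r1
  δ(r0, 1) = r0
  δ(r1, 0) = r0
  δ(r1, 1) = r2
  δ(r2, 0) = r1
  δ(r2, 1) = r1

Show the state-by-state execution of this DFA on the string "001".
read '0': r0 → r1
  read '0': r1 → r0
  read '1': r0 → r0
r0 -> r1 -> r0 -> r0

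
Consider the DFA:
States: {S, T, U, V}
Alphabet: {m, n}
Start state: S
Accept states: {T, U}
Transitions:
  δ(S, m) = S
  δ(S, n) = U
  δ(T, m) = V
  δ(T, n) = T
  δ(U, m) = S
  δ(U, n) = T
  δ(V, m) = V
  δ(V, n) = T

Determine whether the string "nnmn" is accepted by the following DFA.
Processing string "nnmn":
  S --n--> U
  U --n--> T
  T --m--> V
  V --n--> T
Final state: T
Accept states: {T, U}
Yes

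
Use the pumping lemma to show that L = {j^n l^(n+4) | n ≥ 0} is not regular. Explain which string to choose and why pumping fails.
Assume L is regular with pumping length p. Idea: pumping the j-block breaks the fixed offset of 4.
Choose s = j^p l^(p+4) ∈ L. By the pumping lemma, s = xyz with |xy| ≤ p, |y| > 0, so y = j^k with k ≥ 1. Then xy²z = j^(p+k) l^(p+4). For this to be in L we would need p+4 = (p+k)+4, i.e. k = 0, contradicting k ≥ 1. So xy²z ∉ L.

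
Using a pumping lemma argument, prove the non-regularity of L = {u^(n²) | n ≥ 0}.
Assume L is regular with pumping length p. Idea: pumping adds a fixed amount, but gaps between consecutive squares grow.
Choose s = u^(p²) (length p² ≥ p). By the pumping lemma, s = xyz with |xy| ≤ p, |y| > 0, so |y| = k with 1 ≤ k ≤ p. Then |xy²z| = p²+k. Since p² < p²+k ≤ p²+p < (p+1)², the length p²+k lies strictly between consecutive squares, so it is not a perfect square and xy²z ∉ L.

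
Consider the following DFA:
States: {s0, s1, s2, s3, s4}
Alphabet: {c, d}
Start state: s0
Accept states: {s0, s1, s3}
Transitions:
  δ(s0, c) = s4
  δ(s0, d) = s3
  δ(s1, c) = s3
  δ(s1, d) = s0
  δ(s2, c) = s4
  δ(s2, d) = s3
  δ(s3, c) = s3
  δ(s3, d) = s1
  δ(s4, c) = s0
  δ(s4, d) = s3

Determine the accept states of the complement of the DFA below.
Complement accept states = All states \ Original accept states
= {s0, s1, s2, s3, s4} \ {s0, s1, s3}
{s2, s4}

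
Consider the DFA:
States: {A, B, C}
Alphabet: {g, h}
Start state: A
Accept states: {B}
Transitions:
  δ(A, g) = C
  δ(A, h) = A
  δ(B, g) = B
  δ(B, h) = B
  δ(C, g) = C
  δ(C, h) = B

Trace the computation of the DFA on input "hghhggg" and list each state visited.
read 'h': A → A
  read 'g': A → C
  read 'h': C → B
  read 'h': B → B
  read 'g': B → B
  read 'g': B → B
  read 'g': B → B
A -> A -> C -> B -> B -> B -> B -> B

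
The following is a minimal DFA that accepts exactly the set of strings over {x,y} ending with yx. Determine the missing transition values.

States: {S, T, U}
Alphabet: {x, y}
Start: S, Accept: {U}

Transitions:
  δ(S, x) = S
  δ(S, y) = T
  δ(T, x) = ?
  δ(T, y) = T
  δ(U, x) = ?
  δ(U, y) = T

From the language and accept set, identify what each state tracks — S: no suffix match; T: one trailing y; U: suffix is yx.
Each missing δ(q, a) is the state matching the new tracked value after reading a.
δ(T, x) = U; δ(U, x) = S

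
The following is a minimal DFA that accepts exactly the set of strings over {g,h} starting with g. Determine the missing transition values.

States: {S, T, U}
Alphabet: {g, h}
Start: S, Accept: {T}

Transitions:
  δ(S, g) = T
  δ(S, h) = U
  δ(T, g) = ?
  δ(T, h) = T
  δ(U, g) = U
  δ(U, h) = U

From the language and accept set, identify what each state tracks — S: no input read; T: started with g; U: started with h (dead).
Each missing δ(q, a) is the state matching the new tracked value after reading a.
δ(T, g) = T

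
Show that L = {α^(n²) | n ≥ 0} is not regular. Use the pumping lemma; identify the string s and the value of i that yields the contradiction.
Assume L is regular with pumping length p. Idea: pumping adds a fixed amount, but gaps between consecutive squares grow.
Choose s = α^(p²) (length p² ≥ p). By the pumping lemma, s = xyz with |xy| ≤ p, |y| > 0, so |y| = k with 1 ≤ k ≤ p. Then |xy²z| = p²+k. Since p² < p²+k ≤ p²+p < (p+1)², the length p²+k lies strictly between consecutive squares, so it is not a perfect square and xy²z ∉ L.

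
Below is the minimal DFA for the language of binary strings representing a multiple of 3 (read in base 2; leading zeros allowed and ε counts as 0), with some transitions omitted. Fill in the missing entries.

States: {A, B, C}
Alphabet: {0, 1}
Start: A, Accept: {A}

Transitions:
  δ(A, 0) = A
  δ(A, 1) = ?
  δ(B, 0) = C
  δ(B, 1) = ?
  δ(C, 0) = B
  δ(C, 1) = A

From the language and accept set, identify what each state tracks — A: value ≡ 0 (mod 3); B: value ≡ 2 (mod 3); C: value ≡ 1 (mod 3).
Each missing δ(q, a) is the state matching the new tracked value after reading a.
δ(A, 1) = C; δ(B, 1) = B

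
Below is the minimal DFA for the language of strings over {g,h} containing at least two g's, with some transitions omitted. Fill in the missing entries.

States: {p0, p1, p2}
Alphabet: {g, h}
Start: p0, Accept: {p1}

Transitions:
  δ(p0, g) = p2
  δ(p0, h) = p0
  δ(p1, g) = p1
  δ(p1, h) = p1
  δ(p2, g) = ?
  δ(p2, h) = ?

From the language and accept set, identify what each state tracks — p0: zero g's seen; p1: ≥ two g's seen; p2: one g seen.
Each missing δ(q, a) is the state matching the new tracked value after reading a.
δ(p2, g) = p1; δ(p2, h) = p2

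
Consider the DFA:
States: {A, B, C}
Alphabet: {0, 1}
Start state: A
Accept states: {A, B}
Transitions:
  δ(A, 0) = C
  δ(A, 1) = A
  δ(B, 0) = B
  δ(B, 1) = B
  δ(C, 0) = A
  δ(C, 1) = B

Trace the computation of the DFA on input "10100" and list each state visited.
read '1': A → A
  read '0': A → C
  read '1': C → B
  read '0': B → B
  read '0': B → B
A -> A -> C -> B -> B -> B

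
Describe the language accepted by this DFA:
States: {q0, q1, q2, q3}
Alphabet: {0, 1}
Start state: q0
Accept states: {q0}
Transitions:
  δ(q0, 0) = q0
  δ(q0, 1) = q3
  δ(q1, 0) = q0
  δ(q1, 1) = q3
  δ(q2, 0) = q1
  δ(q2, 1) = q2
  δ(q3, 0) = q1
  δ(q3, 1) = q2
Testing a few strings:
  '011' → reject
  '0' → accept
  '0110' → reject
  '1010' → reject
State roles: q0=value ≡ 0 (mod 4); q1=value ≡ 2 (mod 4); q2=value ≡ 3 (mod 4); q3=value ≡ 1 (mod 4)
All binary strings representing a multiple of 4 (read in base 2; leading zeros allowed and ε counts as 0)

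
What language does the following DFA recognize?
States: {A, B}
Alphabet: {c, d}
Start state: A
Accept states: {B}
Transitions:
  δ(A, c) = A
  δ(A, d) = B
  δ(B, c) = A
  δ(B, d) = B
Testing a few strings:
  'ccd' → accept
  'c' → reject
  'cdc' → reject
  'd' → accept
State roles: A=last symbol not d; B=last symbol is d
All strings over {c,d} ending with d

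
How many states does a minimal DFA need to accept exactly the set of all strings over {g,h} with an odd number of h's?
By Myhill–Nerode, count the distinguishable equivalence classes: two classes — parity of the count of h's.
2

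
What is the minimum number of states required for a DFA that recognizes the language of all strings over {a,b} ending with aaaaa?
By Myhill–Nerode, count the distinguishable equivalence classes: 6 classes — one per longest suffix of the input that is a prefix of 'aaaaa' (lengths 0 through 5); only the length-5 class is accepting.
6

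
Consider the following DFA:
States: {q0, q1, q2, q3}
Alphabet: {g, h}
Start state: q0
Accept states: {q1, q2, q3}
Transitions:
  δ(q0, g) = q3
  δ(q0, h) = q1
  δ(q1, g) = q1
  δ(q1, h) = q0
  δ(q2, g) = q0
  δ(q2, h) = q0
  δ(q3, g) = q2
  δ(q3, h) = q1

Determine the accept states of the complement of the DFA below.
Complement accept states = All states \ Original accept states
= {q0, q1, q2, q3} \ {q1, q2, q3}
{q0}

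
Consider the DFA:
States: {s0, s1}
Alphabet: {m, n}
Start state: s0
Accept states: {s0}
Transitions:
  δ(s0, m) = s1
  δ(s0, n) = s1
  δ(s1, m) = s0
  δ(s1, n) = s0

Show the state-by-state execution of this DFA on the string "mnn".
read 'm': s0 → s1
  read 'n': s1 → s0
  read 'n': s0 → s1
s0 -> s1 -> s0 -> s1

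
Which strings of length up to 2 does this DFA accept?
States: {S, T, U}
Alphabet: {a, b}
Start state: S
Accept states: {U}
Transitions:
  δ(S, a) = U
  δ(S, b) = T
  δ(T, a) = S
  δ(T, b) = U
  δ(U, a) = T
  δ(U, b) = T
a, bb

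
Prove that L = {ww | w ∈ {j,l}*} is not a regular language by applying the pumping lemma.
Assume L is regular with pumping length p. Idea: pumping the leading j-block breaks the equality of the two halves.
Choose s = j^p l j^p l ∈ L (with w = j^p l). |s| = 2p+2 ≥ p. By the pumping lemma, s = xyz with |xy| ≤ p, |y| > 0, so y = j^k with k ≥ 1, in the first j-block. Then xy²z = j^(p+k) l j^p l, of length 2p+2+k. If k is odd this length is odd, so it cannot be of the form ww. If k is even, each half has length p+1+k/2 ≤ p+k, so the first half lies entirely inside the leading j-block and contains no l, while the second half ends in l; the halves differ. Either way xy²z ∉ L.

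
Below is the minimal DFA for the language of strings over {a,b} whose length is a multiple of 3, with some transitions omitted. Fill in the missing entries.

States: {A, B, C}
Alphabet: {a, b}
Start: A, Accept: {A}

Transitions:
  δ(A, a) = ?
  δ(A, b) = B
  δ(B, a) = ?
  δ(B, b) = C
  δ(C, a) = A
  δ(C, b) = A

From the language and accept set, identify what each state tracks — A: length ≡ 0 (mod 3); B: length ≡ 1 (mod 3); C: length ≡ 2 (mod 3).
Each missing δ(q, a) is the state matching the new tracked value after reading a.
δ(A, a) = B; δ(B, a) = C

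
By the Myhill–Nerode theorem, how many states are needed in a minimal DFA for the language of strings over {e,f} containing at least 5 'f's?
By Myhill–Nerode, count the distinguishable equivalence classes: 6 classes — having seen 0, 1, …, 4, or ≥5 copies of 'f'; any two classes i < j (j ≤ 5) are distinguished by the string f^(5−j), which takes class j to 5 copies (accepted) but leaves class i below 5 (rejected).
6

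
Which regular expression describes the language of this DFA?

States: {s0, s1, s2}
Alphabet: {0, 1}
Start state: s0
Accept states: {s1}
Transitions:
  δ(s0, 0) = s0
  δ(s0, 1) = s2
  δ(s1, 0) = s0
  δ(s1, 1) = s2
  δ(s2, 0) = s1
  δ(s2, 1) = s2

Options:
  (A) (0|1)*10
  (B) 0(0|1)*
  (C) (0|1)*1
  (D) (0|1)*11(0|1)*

Check each option against the DFA on short strings; one disagreement eliminates an option:
  (A) (0|1)*10: agrees with the DFA on every string of length ≤ 6
  (B) 0(0|1)*: on '0' the DFA goes s0 → s0 and rejects (s0 ∉ Accept), but the regex matches it → eliminate
  (C) (0|1)*1: on '1' the DFA goes s0 → s2 and rejects (s2 ∉ Accept), but the regex matches it → eliminate
  (D) (0|1)*11(0|1)*: on '10' the DFA goes s0 → s2 → s1 and accepts (s1 ∈ Accept), but the regex does not match it → eliminate
Only (A) is consistent with the DFA.
(A) (0|1)*10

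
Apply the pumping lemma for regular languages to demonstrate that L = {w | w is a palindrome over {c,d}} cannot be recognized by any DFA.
Assume L is regular with pumping length p. Idea: pumping the leading c-block breaks the symmetry.
Choose s = c^p d c^p (a palindrome of length 2p+1 ≥ p). By the pumping lemma, s = xyz with |xy| ≤ p, |y| > 0, so y = c^k with k > 0 (xy lies entirely in the first c^p). Then xy²z = c^(p+k) d c^p, which is not a palindrome since p+k ≠ p.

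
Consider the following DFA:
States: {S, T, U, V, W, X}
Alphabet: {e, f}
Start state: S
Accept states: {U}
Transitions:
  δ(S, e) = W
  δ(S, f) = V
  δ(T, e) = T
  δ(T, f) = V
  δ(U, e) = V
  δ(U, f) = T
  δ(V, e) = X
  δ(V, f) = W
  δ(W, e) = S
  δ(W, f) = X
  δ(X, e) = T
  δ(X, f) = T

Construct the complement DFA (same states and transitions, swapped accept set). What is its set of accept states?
Complement accept states = All states \ Original accept states
= {S, T, U, V, W, X} \ {U}
{S, T, V, W, X}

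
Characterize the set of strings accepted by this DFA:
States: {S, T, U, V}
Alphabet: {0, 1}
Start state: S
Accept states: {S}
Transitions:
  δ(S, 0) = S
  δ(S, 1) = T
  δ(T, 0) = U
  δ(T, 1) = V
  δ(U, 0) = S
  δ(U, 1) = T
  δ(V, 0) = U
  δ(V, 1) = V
Testing a few strings:
  '10' → reject
  '1000' → accept
  '1' → reject
  '0001' → reject
State roles: S=value ≡ 0 (mod 4); T=value ≡ 1 (mod 4); U=value ≡ 2 (mod 4); V=value ≡ 3 (mod 4)
All binary strings representing a multiple of 4 (read in base 2; leading zeros allowed and ε counts as 0)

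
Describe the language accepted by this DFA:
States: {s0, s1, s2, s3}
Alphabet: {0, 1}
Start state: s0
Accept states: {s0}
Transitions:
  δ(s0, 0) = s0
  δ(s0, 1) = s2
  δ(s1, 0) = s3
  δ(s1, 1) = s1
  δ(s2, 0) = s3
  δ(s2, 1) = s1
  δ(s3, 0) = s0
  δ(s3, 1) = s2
Testing a few strings:
  '100' → accept
  '10' → reject
  '11' → reject
  '000' → accept
State roles: s0=value ≡ 0 (mod 4); s1=value ≡ 3 (mod 4); s2=value ≡ 1 (mod 4); s3=value ≡ 2 (mod 4)
All binary strings representing a multiple of 4 (read in base 2; leading zeros allowed and ε counts as 0)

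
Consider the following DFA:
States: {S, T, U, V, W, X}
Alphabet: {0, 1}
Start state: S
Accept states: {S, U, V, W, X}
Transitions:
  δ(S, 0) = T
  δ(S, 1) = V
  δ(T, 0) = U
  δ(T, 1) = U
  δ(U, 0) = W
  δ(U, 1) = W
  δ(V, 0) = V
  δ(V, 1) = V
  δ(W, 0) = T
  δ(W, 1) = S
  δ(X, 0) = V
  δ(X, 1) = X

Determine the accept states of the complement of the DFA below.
Complement accept states = All states \ Original accept states
= {S, T, U, V, W, X} \ {S, U, V, W, X}
{T}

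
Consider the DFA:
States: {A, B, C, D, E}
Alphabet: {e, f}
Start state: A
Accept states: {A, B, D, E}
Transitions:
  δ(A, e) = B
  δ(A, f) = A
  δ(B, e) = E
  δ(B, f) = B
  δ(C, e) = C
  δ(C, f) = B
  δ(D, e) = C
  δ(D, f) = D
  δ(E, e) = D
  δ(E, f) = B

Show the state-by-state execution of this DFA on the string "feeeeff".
read 'f': A → A
  read 'e': A → B
  read 'e': B → E
  read 'e': E → D
  read 'e': D → C
  read 'f': C → B
  read 'f': B → B
A -> A -> B -> E -> D -> C -> B -> B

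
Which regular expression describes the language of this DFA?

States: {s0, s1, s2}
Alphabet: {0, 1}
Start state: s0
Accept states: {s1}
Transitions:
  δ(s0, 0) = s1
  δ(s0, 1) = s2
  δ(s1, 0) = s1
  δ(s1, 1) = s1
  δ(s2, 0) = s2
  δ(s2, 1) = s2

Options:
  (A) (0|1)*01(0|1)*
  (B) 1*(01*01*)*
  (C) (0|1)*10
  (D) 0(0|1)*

Check each option against the DFA on short strings; one disagreement eliminates an option:
  (A) (0|1)*01(0|1)*: on '0' the DFA goes s0 → s1 and accepts (s1 ∈ Accept), but the regex does not match it → eliminate
  (B) 1*(01*01*)*: on ε the DFA stays in s0 and rejects (s0 ∉ Accept), but the regex matches it → eliminate
  (C) (0|1)*10: on '0' the DFA goes s0 → s1 and accepts (s1 ∈ Accept), but the regex does not match it → eliminate
  (D) 0(0|1)*: agrees with the DFA on every string of length ≤ 6
Only (D) is consistent with the DFA.
(D) 0(0|1)*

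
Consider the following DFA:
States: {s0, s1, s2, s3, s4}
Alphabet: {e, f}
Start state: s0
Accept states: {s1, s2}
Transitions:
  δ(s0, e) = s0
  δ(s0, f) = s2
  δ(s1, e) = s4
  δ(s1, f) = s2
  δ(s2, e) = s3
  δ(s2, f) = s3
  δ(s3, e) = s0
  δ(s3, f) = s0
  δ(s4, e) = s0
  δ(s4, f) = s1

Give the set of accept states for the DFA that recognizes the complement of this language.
Complement accept states = All states \ Original accept states
= {s0, s1, s2, s3, s4} \ {s1, s2}
{s0, s3, s4}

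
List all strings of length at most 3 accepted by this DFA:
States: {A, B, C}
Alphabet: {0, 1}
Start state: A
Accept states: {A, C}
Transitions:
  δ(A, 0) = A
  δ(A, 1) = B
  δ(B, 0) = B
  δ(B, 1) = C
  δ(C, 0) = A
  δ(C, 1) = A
ε, 0, 00, 11, 000, 011, 101, 110, 111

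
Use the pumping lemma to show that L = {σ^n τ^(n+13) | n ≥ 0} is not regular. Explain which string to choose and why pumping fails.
Assume L is regular with pumping length p. Idea: pumping the σ-block breaks the fixed offset of 13.
Choose s = σ^p τ^(p+13) ∈ L. By the pumping lemma, s = xyz with |xy| ≤ p, |y| > 0, so y = σ^k with k ≥ 1. Then xy²z = σ^(p+k) τ^(p+13). For this to be in L we would need p+13 = (p+k)+13, i.e. k = 0, contradicting k ≥ 1. So xy²z ∉ L.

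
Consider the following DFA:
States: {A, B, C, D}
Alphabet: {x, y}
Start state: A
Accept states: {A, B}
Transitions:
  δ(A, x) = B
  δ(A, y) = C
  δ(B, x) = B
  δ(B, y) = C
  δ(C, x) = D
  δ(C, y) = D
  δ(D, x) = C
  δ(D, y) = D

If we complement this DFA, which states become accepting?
Complement accept states = All states \ Original accept states
= {A, B, C, D} \ {A, B}
{C, D}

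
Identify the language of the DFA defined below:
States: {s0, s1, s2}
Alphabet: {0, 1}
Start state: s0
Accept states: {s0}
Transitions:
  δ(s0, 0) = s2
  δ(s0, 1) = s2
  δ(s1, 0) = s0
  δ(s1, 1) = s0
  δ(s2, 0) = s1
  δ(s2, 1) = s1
Testing a few strings:
  '010' → accept
  '101' → accept
  '001' → accept
  '0' → reject
State roles: s0=length ≡ 0 (mod 3); s1=length ≡ 2 (mod 3); s2=length ≡ 1 (mod 3)
All binary strings whose length is a multiple of 3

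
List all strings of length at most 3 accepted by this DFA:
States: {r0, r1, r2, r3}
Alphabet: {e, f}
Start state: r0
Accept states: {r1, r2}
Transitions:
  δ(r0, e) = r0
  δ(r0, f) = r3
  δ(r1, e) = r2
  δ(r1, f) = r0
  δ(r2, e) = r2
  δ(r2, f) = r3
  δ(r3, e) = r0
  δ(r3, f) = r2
ff, eff, ffe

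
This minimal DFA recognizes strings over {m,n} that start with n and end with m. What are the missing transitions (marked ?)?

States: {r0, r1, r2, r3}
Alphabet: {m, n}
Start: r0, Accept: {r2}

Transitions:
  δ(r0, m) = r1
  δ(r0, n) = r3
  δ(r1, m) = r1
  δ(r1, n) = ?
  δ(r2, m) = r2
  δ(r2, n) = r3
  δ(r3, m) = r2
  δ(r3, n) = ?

From the language and accept set, identify what each state tracks — r0: no input read; r1: started with m (dead); r2: started with n, last symbol m; r3: started with n, last symbol n.
Each missing δ(q, a) is the state matching the new tracked value after reading a.
δ(r1, n) = r1; δ(r3, n) = r3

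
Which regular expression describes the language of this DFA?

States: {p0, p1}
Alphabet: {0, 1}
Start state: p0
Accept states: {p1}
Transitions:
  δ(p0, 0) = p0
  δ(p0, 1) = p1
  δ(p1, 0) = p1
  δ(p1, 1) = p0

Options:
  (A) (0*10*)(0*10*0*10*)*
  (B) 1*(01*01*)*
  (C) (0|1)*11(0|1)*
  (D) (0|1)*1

Check each option against the DFA on short strings; one disagreement eliminates an option:
  (A) (0*10*)(0*10*0*10*)*: agrees with the DFA on every string of length ≤ 6
  (B) 1*(01*01*)*: on ε the DFA stays in p0 and rejects (p0 ∉ Accept), but the regex matches it → eliminate
  (C) (0|1)*11(0|1)*: on '1' the DFA goes p0 → p1 and accepts (p1 ∈ Accept), but the regex does not match it → eliminate
  (D) (0|1)*1: on '10' the DFA goes p0 → p1 → p1 and accepts (p1 ∈ Accept), but the regex does not match it → eliminate
Only (A) is consistent with the DFA.
(A) (0*10*)(0*10*0*10*)*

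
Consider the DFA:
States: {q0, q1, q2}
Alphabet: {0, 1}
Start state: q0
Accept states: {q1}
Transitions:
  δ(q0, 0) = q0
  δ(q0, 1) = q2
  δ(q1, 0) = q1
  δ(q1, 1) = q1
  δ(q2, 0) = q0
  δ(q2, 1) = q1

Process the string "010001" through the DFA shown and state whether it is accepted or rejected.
Processing string "010001":
  q0 --0--> q0
  q0 --1--> q2
  q2 --0--> q0
  q0 --0--> q0
  q0 --0--> q0
  q0 --1--> q2
Final state: q2
Accept states: {q1}
No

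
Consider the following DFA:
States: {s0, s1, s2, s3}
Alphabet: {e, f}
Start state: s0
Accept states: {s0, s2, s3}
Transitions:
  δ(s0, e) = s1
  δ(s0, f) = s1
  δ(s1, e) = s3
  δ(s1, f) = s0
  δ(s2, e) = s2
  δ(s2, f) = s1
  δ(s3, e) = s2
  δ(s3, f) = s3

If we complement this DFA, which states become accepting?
Complement accept states = All states \ Original accept states
= {s0, s1, s2, s3} \ {s0, s2, s3}
{s1}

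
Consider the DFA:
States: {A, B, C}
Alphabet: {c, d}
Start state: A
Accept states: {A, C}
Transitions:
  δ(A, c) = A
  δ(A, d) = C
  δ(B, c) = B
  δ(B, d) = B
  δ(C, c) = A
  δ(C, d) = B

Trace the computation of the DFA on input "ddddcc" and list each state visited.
read 'd': A → C
  read 'd': C → B
  read 'd': B → B
  read 'd': B → B
  read 'c': B → B
  read 'c': B → B
A -> C -> B -> B -> B -> B -> B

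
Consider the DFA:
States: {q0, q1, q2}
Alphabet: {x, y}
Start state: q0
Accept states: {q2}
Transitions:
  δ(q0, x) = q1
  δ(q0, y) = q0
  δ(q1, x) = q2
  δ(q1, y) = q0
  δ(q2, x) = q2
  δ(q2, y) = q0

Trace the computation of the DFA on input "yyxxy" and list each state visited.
read 'y': q0 → q0
  read 'y': q0 → q0
  read 'x': q0 → q1
  read 'x': q1 → q2
  read 'y': q2 → q0
q0 -> q0 -> q0 -> q1 -> q2 -> q0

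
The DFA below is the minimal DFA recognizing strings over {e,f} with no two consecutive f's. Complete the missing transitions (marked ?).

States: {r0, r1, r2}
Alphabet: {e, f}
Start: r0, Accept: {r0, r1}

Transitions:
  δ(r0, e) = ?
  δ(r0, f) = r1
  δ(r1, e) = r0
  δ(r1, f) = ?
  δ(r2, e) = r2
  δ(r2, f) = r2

From the language and accept set, identify what each state tracks — r0: last symbol not f (ok); r1: last symbol f (ok); r2: saw ff (dead).
Each missing δ(q, a) is the state matching the new tracked value after reading a.
δ(r0, e) = r0; δ(r1, f) = r2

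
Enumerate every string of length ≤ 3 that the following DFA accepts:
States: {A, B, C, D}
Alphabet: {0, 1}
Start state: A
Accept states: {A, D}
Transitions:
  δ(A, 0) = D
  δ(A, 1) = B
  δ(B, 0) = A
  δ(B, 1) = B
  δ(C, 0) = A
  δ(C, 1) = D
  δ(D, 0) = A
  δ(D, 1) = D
ε, 0, 00, 01, 10, 000, 010, 011, 100, 110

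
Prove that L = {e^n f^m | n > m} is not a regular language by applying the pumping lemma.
Assume L is regular with pumping length p. Idea: pumping down the e-block drops the e-count to at most the f-count.
Choose s = e^(p+1) f^p ∈ L (|s| = 2p+1 ≥ p). By the pumping lemma, s = xyz with |xy| ≤ p, |y| > 0, so y = e^k with k ≥ 1. Take i = 0: xz = e^(p+1−k) f^p. Since k ≥ 1, p+1−k ≤ p, so the number of e's is no longer strictly greater than the number of f's, hence xz ∉ L.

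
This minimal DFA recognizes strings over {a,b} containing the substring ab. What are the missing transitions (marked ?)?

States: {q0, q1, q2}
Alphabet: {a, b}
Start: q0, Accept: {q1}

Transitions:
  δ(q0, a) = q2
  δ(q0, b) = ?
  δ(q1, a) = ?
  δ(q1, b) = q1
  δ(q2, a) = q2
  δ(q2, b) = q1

From the language and accept set, identify what each state tracks — q0: no a seen yet; q1: substring ab seen; q2: seen a a, waiting for b.
Each missing δ(q, a) is the state matching the new tracked value after reading a.
δ(q0, b) = q0; δ(q1, a) = q1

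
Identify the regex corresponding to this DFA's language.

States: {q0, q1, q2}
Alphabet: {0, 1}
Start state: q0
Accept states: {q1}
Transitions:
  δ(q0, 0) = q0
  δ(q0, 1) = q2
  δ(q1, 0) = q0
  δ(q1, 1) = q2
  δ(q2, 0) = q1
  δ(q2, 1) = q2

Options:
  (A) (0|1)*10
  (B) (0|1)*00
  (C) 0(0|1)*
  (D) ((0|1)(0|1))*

Check each option against the DFA on short strings; one disagreement eliminates an option:
  (A) (0|1)*10: agrees with the DFA on every string of length ≤ 6
  (B) (0|1)*00: on '00' the DFA goes q0 → q0 → q0 and rejects (q0 ∉ Accept), but the regex matches it → eliminate
  (C) 0(0|1)*: on '0' the DFA goes q0 → q0 and rejects (q0 ∉ Accept), but the regex matches it → eliminate
  (D) ((0|1)(0|1))*: on ε the DFA stays in q0 and rejects (q0 ∉ Accept), but the regex matches it → eliminate
Only (A) is consistent with the DFA.
(A) (0|1)*10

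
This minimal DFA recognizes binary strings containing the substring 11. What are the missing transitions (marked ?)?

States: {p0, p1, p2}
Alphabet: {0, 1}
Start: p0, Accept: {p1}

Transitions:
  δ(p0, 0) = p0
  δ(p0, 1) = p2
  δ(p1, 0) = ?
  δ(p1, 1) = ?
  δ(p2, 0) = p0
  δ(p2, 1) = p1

From the language and accept set, identify what each state tracks — p0: no progress toward 11; p1: substring 11 seen; p2: one trailing 1.
Each missing δ(q, a) is the state matching the new tracked value after reading a.
δ(p1, 0) = p1; δ(p1, 1) = p1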